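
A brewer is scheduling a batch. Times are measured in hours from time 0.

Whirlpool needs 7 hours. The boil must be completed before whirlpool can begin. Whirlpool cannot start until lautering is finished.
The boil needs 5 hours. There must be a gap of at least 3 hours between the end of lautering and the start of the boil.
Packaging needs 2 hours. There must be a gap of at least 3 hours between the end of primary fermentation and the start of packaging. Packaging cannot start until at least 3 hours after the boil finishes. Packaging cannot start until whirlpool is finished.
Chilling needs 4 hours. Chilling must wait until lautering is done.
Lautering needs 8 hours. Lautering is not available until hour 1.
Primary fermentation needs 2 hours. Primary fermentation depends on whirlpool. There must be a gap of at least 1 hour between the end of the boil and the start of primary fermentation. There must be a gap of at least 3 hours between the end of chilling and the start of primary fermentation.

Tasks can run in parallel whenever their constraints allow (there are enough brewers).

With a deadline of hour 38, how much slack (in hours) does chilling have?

Lautering waits on its own release at hour 1, so it starts at hour 1 and finishes at 1 + 8 = hour 9.
After lautering (finishes hour 9), chilling can start at hour 9 and finishes at hour 13.

Working backward from the deadline:
Packaging must finish by hour 38; it takes 2 hours, so it must start by 38 − 2 = hour 36.
Primary fermentation must finish before packaging (must start by hour 36, minus 3-hour gap → hour 33). With a 2-hour duration, primary fermentation must start by 33 − 2 = hour 31.
Chilling has to be done before primary fermentation (must start by hour 31, minus 3-hour gap → hour 28). That means finishing by hour 28, i.e. starting by 28 − 4 = hour 24.
So chilling can start as early as hour 9 and as late as hour 24, giving 24 − 9 = 15 hours of slack.

15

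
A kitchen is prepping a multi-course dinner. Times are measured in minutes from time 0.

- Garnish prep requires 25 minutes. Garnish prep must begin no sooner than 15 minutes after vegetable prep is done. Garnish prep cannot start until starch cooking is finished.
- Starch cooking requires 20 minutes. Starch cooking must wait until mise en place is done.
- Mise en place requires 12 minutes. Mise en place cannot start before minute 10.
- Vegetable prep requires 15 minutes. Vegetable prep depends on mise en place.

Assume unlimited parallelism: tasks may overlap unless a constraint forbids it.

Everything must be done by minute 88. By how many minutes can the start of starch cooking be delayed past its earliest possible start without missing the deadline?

21

Mise en place waits on its own release at minute 10, so it starts at minute 10 and finishes at 10 + 12 = minute 22.
Starch cooking waits on mise en place (finishes minute 22), so it starts at minute 22 and finishes at 22 + 20 = minute 42.

Working backward from the deadline:
To finish by minute 88, garnish prep (duration 25) must start no later than minute 63.
Starch cooking must finish before garnish prep (must start by minute 63). With a 20-minute duration, starch cooking must start by 63 − 20 = minute 43.
So starch cooking can start as early as minute 22 and as late as minute 43, giving 43 − 22 = 21 minutes of slack.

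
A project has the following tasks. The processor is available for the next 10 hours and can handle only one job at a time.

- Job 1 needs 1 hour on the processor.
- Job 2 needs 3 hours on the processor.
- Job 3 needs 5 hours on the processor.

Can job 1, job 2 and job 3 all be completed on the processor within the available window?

Yes

Running back to back, the jobs need 1 + 3 + 5 = 9 hours on the processor.
Since 9 ≤ 10, they fit within the window.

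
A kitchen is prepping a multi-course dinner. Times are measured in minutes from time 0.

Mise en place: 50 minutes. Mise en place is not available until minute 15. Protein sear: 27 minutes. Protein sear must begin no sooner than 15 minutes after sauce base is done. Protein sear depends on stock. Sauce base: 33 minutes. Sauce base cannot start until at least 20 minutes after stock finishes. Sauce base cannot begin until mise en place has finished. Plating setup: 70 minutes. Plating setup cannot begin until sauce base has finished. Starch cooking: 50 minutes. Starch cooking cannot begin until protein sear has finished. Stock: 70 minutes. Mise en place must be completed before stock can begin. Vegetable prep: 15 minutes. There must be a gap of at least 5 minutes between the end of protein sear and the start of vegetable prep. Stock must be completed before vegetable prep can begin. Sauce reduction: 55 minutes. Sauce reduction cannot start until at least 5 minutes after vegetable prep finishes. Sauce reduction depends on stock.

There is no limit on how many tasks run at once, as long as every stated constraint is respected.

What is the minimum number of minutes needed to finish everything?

Mise en place cannot begin until its own release at minute 15. It runs from minute 15 to 15 + 50 = minute 65.
Stock waits on mise en place (finishes minute 65), so it starts at minute 65 and finishes at 65 + 70 = minute 135.
Sauce base has to wait for stock (finishes minute 135, plus 20-minute gap → minute 155); mise en place (finishes minute 65). The latest of these is minute 155, so sauce base runs minute 155 to 155 + 33 = minute 188.
Plating setup cannot begin until sauce base (finishes minute 188). It runs from minute 188 to 188 + 70 = minute 258.
Protein sear has to wait for sauce base (finishes minute 188, plus 15-minute gap → minute 203); stock (finishes minute 135). The latest of these is minute 203, so protein sear runs minute 203 to 203 + 27 = minute 230.
After protein sear (finishes minute 230), starch cooking can start at minute 230 and finishes at minute 280.
Vegetable prep cannot start until protein sear (finishes minute 230, plus 5-minute gap → minute 235); stock (finishes minute 135). The controlling bound is minute 235, so vegetable prep finishes at 235 + 15 = minute 250.
Sauce reduction needs all of vegetable prep (finishes minute 250, plus 5-minute gap → minute 255); stock (finishes minute 135). That puts its earliest start at minute 255; it finishes at 255 + 55 = minute 310.
All tasks are finished once the last one completes. Finish times: Mise en place at 65, Stock at 135, Sauce base at 188, Protein sear at 230, Vegetable prep at 250, Sauce reduction at 310, Starch cooking at 280, Plating setup at 258. The latest is minute 310.

310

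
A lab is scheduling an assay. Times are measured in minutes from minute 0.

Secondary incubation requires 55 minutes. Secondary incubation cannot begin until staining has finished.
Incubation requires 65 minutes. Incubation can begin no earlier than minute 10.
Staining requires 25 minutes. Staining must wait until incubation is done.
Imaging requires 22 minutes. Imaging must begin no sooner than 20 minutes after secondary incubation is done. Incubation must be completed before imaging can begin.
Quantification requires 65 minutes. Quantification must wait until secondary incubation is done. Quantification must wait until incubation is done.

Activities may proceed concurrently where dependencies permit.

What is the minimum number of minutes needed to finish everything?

220

Incubation cannot begin until its own release at minute 10. It runs from minute 10 to 10 + 65 = minute 75.
After incubation (finishes minute 75), staining can start at minute 75 and finishes at minute 100.
After staining (finishes minute 100), secondary incubation can start at minute 100 and finishes at minute 155.
Quantification needs all of secondary incubation (finishes minute 155); incubation (finishes minute 75). That puts its earliest start at minute 155; it finishes at 155 + 65 = minute 220.
For imaging: secondary incubation (finishes minute 155, plus 20-minute gap → minute 175); incubation (finishes minute 75). Taking the maximum gives a start of minute 175, and it finishes at 175 + 22 = minute 197.
All tasks are finished once the last one completes. Finish times: Incubation at 75, Staining at 100, Secondary incubation at 155, Imaging at 197, Quantification at 220. The latest is minute 220.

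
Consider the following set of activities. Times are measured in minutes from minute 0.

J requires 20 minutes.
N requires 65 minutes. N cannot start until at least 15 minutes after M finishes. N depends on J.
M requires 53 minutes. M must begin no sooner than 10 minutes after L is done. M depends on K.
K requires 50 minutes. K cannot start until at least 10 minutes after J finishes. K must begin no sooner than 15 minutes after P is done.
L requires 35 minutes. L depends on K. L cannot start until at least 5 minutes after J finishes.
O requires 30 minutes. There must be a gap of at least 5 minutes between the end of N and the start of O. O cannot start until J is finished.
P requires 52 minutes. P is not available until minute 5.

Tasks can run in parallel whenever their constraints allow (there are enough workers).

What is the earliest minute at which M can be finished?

P waits on its own release at minute 5, so it starts at minute 5 and finishes at 5 + 52 = minute 57.
J can start immediately at minute 0; it finishes at minute 20.
For K: J (finishes minute 20, plus 10-minute gap → minute 30); P (finishes minute 57, plus 15-minute gap → minute 72). Taking the maximum gives a start of minute 72, and it finishes at 72 + 50 = minute 122.
L cannot start until K (finishes minute 122); J (finishes minute 20, plus 5-minute gap → minute 25). The controlling bound is minute 122, so L finishes at 122 + 35 = minute 157.
For M: L (finishes minute 157, plus 10-minute gap → minute 167); K (finishes minute 122). Taking the maximum gives a start of minute 167, and it finishes at 167 + 53 = minute 220.

220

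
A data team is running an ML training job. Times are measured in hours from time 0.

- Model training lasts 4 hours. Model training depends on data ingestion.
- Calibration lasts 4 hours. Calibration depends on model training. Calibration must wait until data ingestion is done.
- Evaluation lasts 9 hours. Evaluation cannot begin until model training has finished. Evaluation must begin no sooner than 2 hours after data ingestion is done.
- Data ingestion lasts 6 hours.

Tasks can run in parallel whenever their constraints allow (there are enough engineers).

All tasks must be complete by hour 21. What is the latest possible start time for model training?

Evaluation has no dependents, so it just needs to finish by hour 21. Starting by 21 − 9 = hour 12 achieves that.
Calibration must finish by hour 21; it takes 4 hours, so it must start by 21 − 4 = hour 17.
Model training has several dependents: evaluation (must start by hour 12); calibration (must start by hour 17). The earliest of those limits is hour 12, so model training must start by 12 − 4 = hour 8.

8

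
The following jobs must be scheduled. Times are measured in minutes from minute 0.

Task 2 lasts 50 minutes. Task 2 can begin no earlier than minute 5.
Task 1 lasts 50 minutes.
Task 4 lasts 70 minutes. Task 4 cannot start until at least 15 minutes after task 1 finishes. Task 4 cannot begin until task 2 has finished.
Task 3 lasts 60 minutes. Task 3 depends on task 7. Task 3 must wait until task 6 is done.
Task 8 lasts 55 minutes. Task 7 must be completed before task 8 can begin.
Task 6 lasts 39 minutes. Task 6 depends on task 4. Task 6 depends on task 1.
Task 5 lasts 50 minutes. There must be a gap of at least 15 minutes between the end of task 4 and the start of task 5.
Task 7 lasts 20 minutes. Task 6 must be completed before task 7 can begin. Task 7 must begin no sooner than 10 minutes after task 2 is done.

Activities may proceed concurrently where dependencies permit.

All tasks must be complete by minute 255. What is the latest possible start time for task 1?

Task 5 must finish by minute 255; it takes 50 minutes, so it must start by 255 − 50 = minute 205.
Task 3 must finish by minute 255; it takes 60 minutes, so it must start by 255 − 60 = minute 195.
Nothing follows task 8; the deadline of minute 255 is its only limit. It must start by 255 − 55 = minute 200.
Task 7 feeds task 3 (must start by minute 195); task 8 (must start by minute 200). Taking the minimum, task 7 must finish by minute 195 and start by 195 − 20 = minute 175.
Task 6 has several dependents: task 3 (must start by minute 195); task 7 (must start by minute 175). The earliest of those limits is minute 175, so task 6 must start by 175 − 39 = minute 136.
For task 4: task 5 (must start by minute 205, minus 15-minute gap → minute 190); task 6 (must start by minute 136). The most restrictive is minute 136; with a 70-minute duration, task 4 must start by minute 66.
Task 1 must finish in time for task 4 (must start by minute 66, minus 15-minute gap → minute 51); task 6 (must start by minute 136). The tightest is minute 51, so task 1 must start by 51 − 50 = minute 1.

1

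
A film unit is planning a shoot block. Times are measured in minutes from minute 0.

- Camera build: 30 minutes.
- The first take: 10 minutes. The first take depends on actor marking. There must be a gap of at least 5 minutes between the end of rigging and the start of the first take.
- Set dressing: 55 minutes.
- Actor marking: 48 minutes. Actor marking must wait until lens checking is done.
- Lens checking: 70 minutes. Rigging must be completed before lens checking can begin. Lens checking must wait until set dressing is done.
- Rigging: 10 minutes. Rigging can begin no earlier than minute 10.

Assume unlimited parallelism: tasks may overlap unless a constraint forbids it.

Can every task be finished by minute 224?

Nothing blocks camera build, so it runs from minute 0 to minute 30.
Nothing blocks set dressing, so it runs from minute 0 to minute 55.
After its own release at minute 10, rigging can start at minute 10 and finishes at minute 20.
Lens checking cannot start until rigging (finishes minute 20); set dressing (finishes minute 55). The controlling bound is minute 55, so lens checking finishes at 55 + 70 = minute 125.
Actor marking waits on lens checking (finishes minute 125), so it starts at minute 125 and finishes at 125 + 48 = minute 173.
For the first take: actor marking (finishes minute 173); rigging (finishes minute 20, plus 5-minute gap → minute 25). Taking the maximum gives a start of minute 173, and it finishes at 173 + 10 = minute 183.
Every task is finished by minute 183, which is no later than the deadline of 224, so the schedule is feasible.

Yes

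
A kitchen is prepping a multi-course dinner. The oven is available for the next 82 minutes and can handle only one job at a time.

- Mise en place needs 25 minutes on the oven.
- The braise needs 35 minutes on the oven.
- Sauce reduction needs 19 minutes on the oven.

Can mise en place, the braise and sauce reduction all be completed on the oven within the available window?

Yes

Running back to back, the jobs need 25 + 35 + 19 = 79 minutes on the oven.
Since 79 ≤ 82, they fit within the window.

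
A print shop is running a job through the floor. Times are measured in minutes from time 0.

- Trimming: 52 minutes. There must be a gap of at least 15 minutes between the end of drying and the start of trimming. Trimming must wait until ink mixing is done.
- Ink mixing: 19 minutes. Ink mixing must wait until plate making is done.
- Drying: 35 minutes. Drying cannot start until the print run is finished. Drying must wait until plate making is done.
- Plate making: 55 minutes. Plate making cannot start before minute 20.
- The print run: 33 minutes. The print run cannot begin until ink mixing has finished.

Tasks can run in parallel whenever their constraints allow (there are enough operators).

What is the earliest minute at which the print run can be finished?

127

After its own release at minute 20, plate making can start at minute 20 and finishes at minute 75.
Ink mixing waits on plate making (finishes minute 75), so it starts at minute 75 and finishes at 75 + 19 = minute 94.
The print run waits on ink mixing (finishes minute 94), so it starts at minute 94 and finishes at 94 + 33 = minute 127.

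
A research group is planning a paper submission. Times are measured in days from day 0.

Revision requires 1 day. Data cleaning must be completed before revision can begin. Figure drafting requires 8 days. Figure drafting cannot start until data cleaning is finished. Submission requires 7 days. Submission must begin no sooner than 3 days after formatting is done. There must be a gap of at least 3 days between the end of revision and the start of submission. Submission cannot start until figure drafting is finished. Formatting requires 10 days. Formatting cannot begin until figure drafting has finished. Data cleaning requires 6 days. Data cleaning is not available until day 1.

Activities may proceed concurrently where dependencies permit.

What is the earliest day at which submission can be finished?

35

Data cleaning cannot begin until its own release at day 1. It runs from day 1 to 1 + 6 = day 7.
Revision cannot begin until data cleaning (finishes day 7). It runs from day 7 to 7 + 1 = day 8.
Figure drafting waits on data cleaning (finishes day 7), so it starts at day 7 and finishes at 7 + 8 = day 15.
Formatting waits on figure drafting (finishes day 15), so it starts at day 15 and finishes at 15 + 10 = day 25.
Submission cannot start until formatting (finishes day 25, plus 3-day gap → day 28); revision (finishes day 8, plus 3-day gap → day 11); figure drafting (finishes day 15). The controlling bound is day 28, so submission finishes at 28 + 7 = day 35.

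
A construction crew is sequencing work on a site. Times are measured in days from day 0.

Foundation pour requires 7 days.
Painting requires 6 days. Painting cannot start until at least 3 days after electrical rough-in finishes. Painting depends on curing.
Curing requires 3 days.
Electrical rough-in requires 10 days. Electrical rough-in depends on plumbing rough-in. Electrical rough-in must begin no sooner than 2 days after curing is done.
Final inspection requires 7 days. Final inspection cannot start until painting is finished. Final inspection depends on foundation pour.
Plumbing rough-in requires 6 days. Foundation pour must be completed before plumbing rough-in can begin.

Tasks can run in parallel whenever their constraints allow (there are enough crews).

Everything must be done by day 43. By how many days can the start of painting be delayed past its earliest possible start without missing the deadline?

4

Curing can start immediately at day 0; it finishes at day 3.
Foundation pour can start immediately at day 0; it finishes at day 7.
Plumbing rough-in cannot begin until foundation pour (finishes day 7). It runs from day 7 to 7 + 6 = day 13.
For electrical rough-in: plumbing rough-in (finishes day 13); curing (finishes day 3, plus 2-day gap → day 5). Taking the maximum gives a start of day 13, and it finishes at 13 + 10 = day 23.
Painting cannot start until electrical rough-in (finishes day 23, plus 3-day gap → day 26); curing (finishes day 3). The controlling bound is day 26, so painting finishes at 26 + 6 = day 32.

Working backward from the deadline:
Nothing follows final inspection; the deadline of day 43 is its only limit. It must start by 43 − 7 = day 36.
Painting has to be done before final inspection (must start by day 36). That means finishing by day 36, i.e. starting by 36 − 6 = day 30.
So painting can start as early as day 26 and as late as day 30, giving 30 − 26 = 4 days of slack.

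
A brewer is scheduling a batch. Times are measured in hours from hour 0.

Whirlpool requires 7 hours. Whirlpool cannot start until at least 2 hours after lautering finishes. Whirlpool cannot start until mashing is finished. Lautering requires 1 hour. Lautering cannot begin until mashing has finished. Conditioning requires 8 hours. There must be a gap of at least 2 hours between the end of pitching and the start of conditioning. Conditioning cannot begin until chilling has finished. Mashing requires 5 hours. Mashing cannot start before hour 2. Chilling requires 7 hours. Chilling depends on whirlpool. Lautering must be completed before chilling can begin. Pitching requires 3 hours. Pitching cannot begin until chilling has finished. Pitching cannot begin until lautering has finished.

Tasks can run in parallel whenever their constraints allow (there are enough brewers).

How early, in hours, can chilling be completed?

24

After its own release at hour 2, mashing can start at hour 2 and finishes at hour 7.
Lautering waits on mashing (finishes hour 7), so it starts at hour 7 and finishes at 7 + 1 = hour 8.
Whirlpool has to wait for lautering (finishes hour 8, plus 2-hour gap → hour 10); mashing (finishes hour 7). The latest of these is hour 10, so whirlpool runs hour 10 to 10 + 7 = hour 17.
Chilling cannot start until whirlpool (finishes hour 17); lautering (finishes hour 8). The controlling bound is hour 17, so chilling finishes at 17 + 7 = hour 24.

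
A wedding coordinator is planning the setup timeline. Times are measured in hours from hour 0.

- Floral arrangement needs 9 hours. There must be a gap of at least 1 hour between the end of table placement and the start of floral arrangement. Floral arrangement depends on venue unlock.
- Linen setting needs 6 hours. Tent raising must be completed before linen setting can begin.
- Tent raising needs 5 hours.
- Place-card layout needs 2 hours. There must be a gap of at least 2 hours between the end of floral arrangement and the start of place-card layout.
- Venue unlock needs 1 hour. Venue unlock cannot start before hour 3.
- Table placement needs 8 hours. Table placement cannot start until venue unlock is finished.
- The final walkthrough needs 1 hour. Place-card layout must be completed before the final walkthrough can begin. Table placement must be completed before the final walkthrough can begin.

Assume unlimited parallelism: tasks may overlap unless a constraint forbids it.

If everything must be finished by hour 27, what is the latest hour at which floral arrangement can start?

To finish by hour 27, the final walkthrough (duration 1) must start no later than hour 26.
Since the final walkthrough (must start by hour 26) depends on it, place-card layout must finish by hour 26. Backing off its 2-hour duration gives a latest start of hour 24.
Floral arrangement feeds into place-card layout (must start by hour 24, minus 2-hour gap → hour 22); so floral arrangement must finish by hour 22 and therefore start by hour 13.

13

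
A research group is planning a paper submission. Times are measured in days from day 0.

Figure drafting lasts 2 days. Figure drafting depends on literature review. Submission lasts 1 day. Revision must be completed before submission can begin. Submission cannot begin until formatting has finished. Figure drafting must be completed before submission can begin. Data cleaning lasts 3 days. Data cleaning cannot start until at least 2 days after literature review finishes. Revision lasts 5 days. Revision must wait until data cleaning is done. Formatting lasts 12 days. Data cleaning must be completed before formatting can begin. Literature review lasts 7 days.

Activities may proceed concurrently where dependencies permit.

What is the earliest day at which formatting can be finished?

Nothing blocks literature review, so it runs from day 0 to day 7.
Data cleaning cannot begin until literature review (finishes day 7, plus 2-day gap → day 9). It runs from day 9 to 9 + 3 = day 12.
Formatting waits on data cleaning (finishes day 12), so it starts at day 12 and finishes at 12 + 12 = day 24.

24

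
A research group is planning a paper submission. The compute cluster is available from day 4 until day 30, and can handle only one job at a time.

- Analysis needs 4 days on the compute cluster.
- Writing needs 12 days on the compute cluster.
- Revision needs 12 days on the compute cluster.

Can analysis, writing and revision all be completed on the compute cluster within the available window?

The compute cluster window is 30 − 4 = 26 days.
Running back to back, the jobs need 4 + 12 + 12 = 28 days on the compute cluster.
Since 28 > 26, they cannot all fit.

No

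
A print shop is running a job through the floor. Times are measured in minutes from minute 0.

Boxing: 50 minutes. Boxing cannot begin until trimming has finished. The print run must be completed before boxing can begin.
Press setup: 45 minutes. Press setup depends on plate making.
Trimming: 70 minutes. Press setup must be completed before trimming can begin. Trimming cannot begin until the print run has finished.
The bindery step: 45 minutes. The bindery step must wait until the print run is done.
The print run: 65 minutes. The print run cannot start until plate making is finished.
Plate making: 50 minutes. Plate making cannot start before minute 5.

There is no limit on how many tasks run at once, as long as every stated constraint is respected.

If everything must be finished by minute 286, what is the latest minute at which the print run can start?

Boxing has no dependents, so it just needs to finish by minute 286. Starting by 286 − 50 = minute 236 achieves that.
Trimming has to be done before boxing (must start by minute 236). That means finishing by minute 236, i.e. starting by 236 − 70 = minute 166.
The bindery step has no dependents, so it just needs to finish by minute 286. Starting by 286 − 45 = minute 241 achieves that.
The print run feeds trimming (must start by minute 166); the bindery step (must start by minute 241); boxing (must start by minute 236). Taking the minimum, the print run must finish by minute 166 and start by 166 − 65 = minute 101.

101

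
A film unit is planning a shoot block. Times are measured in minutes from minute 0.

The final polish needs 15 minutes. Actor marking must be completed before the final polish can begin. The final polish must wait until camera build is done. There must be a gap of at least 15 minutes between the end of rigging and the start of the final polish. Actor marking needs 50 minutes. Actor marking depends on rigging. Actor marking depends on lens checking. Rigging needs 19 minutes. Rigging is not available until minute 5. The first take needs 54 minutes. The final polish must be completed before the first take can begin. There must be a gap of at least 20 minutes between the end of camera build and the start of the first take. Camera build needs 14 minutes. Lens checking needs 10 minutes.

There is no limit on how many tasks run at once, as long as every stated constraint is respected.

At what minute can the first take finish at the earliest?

Lens checking can start immediately at minute 0; it finishes at minute 10.
Nothing blocks camera build, so it runs from minute 0 to minute 14.
After its own release at minute 5, rigging can start at minute 5 and finishes at minute 24.
Actor marking has to wait for rigging (finishes minute 24); lens checking (finishes minute 10). The latest of these is minute 24, so actor marking runs minute 24 to 24 + 50 = minute 74.
For the final polish: actor marking (finishes minute 74); camera build (finishes minute 14); rigging (finishes minute 24, plus 15-minute gap → minute 39). Taking the maximum gives a start of minute 74, and it finishes at 74 + 15 = minute 89.
For the first take: the final polish (finishes minute 89); camera build (finishes minute 14, plus 20-minute gap → minute 34). Taking the maximum gives a start of minute 89, and it finishes at 89 + 54 = minute 143.

143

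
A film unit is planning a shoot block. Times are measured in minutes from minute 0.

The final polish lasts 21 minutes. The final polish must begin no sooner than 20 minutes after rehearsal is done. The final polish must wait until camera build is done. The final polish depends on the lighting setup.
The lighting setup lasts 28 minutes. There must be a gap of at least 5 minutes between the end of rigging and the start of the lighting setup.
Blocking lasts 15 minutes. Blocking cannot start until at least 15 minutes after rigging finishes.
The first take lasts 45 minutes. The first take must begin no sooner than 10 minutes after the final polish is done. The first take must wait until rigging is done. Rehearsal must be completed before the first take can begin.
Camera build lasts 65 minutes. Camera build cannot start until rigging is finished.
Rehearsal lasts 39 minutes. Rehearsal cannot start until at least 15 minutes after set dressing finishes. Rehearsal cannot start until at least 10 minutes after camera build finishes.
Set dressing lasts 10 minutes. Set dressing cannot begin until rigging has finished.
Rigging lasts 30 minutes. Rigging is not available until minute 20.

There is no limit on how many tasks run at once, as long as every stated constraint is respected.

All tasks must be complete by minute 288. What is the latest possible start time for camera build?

The first take has no dependents, so it just needs to finish by minute 288. Starting by 288 − 45 = minute 243 achieves that.
The final polish must finish before the first take (must start by minute 243, minus 10-minute gap → minute 233). With a 21-minute duration, the final polish must start by 233 − 21 = minute 212.
For rehearsal: the final polish (must start by minute 212, minus 20-minute gap → minute 192); the first take (must start by minute 243). The most restrictive is minute 192; with a 39-minute duration, rehearsal must start by minute 153.
Camera build feeds rehearsal (must start by minute 153, minus 10-minute gap → minute 143); the final polish (must start by minute 212). Taking the minimum, camera build must finish by minute 143 and start by 143 − 65 = minute 78.

78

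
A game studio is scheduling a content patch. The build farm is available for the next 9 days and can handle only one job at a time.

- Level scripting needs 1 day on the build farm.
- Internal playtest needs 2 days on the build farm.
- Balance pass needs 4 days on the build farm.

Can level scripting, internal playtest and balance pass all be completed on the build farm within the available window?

Running back to back, the jobs need 1 + 2 + 4 = 7 days on the build farm.
Since 7 ≤ 9, they fit within the window.

Yes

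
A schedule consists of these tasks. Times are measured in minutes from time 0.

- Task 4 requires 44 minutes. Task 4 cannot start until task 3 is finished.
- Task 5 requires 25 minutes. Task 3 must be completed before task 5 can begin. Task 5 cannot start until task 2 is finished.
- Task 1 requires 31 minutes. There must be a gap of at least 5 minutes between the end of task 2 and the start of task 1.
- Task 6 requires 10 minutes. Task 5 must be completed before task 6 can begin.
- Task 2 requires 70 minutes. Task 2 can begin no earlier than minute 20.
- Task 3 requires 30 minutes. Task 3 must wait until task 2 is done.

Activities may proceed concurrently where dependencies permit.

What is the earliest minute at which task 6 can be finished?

155

Task 2 cannot begin until its own release at minute 20. It runs from minute 20 to 20 + 70 = minute 90.
Task 3 waits on task 2 (finishes minute 90), so it starts at minute 90 and finishes at 90 + 30 = minute 120.
Task 5 cannot start until task 3 (finishes minute 120); task 2 (finishes minute 90). The controlling bound is minute 120, so task 5 finishes at 120 + 25 = minute 145.
Task 6 waits on task 5 (finishes minute 145), so it starts at minute 145 and finishes at 145 + 10 = minute 155.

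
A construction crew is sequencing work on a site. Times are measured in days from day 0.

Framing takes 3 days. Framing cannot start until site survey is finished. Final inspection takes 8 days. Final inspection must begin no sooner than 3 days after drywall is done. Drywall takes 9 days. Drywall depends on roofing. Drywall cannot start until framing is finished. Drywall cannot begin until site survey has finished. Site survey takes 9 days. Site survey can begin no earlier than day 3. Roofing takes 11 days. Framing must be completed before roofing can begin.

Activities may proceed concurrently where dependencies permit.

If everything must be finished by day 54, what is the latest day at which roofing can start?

Nothing follows final inspection; the deadline of day 54 is its only limit. It must start by 54 − 8 = day 46.
Drywall feeds into final inspection (must start by day 46, minus 3-day gap → day 43); so drywall must finish by day 43 and therefore start by day 34.
Roofing feeds into drywall (must start by day 34); so roofing must finish by day 34 and therefore start by day 23.

23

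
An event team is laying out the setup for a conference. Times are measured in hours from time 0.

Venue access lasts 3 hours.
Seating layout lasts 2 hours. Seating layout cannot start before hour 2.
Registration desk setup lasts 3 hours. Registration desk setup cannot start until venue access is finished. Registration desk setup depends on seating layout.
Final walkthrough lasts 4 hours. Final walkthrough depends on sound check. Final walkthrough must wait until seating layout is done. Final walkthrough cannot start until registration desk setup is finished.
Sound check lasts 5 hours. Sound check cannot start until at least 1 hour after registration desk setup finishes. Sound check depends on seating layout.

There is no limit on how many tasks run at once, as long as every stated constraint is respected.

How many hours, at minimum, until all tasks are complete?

Seating layout cannot begin until its own release at hour 2. It runs from hour 2 to 2 + 2 = hour 4.
Nothing blocks venue access, so it runs from hour 0 to hour 3.
Registration desk setup has to wait for venue access (finishes hour 3); seating layout (finishes hour 4). The latest of these is hour 4, so registration desk setup runs hour 4 to 4 + 3 = hour 7.
Sound check needs all of registration desk setup (finishes hour 7, plus 1-hour gap → hour 8); seating layout (finishes hour 4). That puts its earliest start at hour 8; it finishes at 8 + 5 = hour 13.
Final walkthrough has to wait for sound check (finishes hour 13); seating layout (finishes hour 4); registration desk setup (finishes hour 7). The latest of these is hour 13, so final walkthrough runs hour 13 to 13 + 4 = hour 17.
All tasks are finished once the last one completes. Finish times: Venue access at 3, Seating layout at 4, Registration desk setup at 7, Sound check at 13, Final walkthrough at 17. The latest is hour 17.

17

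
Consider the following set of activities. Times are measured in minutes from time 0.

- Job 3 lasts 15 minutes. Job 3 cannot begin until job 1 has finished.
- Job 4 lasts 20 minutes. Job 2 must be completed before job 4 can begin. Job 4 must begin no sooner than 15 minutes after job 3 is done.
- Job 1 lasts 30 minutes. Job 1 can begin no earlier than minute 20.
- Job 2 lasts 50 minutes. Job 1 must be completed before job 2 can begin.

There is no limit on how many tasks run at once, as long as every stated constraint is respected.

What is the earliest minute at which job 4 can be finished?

After its own release at minute 20, job 1 can start at minute 20 and finishes at minute 50.
After job 1 (finishes minute 50), job 3 can start at minute 50 and finishes at minute 65.
After job 1 (finishes minute 50), job 2 can start at minute 50 and finishes at minute 100.
Job 4 needs all of job 2 (finishes minute 100); job 3 (finishes minute 65, plus 15-minute gap → minute 80). That puts its earliest start at minute 100; it finishes at 100 + 20 = minute 120.

120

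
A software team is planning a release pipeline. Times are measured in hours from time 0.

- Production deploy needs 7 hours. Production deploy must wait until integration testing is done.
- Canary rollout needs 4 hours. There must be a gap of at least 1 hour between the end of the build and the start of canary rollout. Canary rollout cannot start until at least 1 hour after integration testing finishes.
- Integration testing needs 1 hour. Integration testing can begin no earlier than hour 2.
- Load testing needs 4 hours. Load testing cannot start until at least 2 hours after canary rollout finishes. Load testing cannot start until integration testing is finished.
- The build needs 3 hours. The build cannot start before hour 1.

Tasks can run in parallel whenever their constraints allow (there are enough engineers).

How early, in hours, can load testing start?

After its own release at hour 2, integration testing can start at hour 2 and finishes at hour 3.
After its own release at hour 1, the build can start at hour 1 and finishes at hour 4.
Canary rollout cannot start until the build (finishes hour 4, plus 1-hour gap → hour 5); integration testing (finishes hour 3, plus 1-hour gap → hour 4). The controlling bound is hour 5, so canary rollout finishes at 5 + 4 = hour 9.
Load testing waits on canary rollout (finishes hour 9, plus 2-hour gap → hour 11); integration testing (finishes hour 3). The latest of these is hour 11, which is the earliest load testing can start.

11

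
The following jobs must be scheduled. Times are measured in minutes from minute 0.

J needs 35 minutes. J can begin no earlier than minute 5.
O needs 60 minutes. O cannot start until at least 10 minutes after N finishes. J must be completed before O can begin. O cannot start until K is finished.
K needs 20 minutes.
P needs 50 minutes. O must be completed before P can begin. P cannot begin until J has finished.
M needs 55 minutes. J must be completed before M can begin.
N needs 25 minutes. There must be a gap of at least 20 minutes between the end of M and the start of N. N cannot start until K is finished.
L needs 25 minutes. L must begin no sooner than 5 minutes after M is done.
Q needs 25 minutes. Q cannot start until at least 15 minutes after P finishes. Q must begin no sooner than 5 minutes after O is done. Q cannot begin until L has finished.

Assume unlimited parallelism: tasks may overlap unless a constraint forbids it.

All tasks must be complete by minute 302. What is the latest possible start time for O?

152

To finish by minute 302, Q (duration 25) must start no later than minute 277.
P has to be done before Q (must start by minute 277, minus 15-minute gap → minute 262). That means finishing by minute 262, i.e. starting by 262 − 50 = minute 212.
O feeds P (must start by minute 212); Q (must start by minute 277, minus 5-minute gap → minute 272). Taking the minimum, O must finish by minute 212 and start by 212 − 60 = minute 152.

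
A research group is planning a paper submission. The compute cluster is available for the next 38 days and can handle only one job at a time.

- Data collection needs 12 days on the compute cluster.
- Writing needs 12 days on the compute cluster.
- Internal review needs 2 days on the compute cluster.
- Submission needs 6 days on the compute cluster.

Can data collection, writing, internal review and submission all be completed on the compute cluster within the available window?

Yes

Running back to back, the jobs need 12 + 12 + 2 + 6 = 32 days on the compute cluster.
Since 32 ≤ 38, they fit within the window.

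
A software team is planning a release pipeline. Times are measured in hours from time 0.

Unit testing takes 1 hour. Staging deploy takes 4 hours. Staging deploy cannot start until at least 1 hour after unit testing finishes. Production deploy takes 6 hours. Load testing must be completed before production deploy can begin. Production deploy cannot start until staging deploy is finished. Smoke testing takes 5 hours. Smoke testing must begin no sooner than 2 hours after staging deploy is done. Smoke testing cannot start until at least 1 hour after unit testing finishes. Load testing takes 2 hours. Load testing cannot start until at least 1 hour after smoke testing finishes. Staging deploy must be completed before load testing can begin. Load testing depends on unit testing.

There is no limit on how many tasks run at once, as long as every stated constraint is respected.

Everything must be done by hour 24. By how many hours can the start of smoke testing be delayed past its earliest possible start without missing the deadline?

Nothing blocks unit testing, so it runs from hour 0 to hour 1.
Staging deploy cannot begin until unit testing (finishes hour 1, plus 1-hour gap → hour 2). It runs from hour 2 to 2 + 4 = hour 6.
Smoke testing needs all of staging deploy (finishes hour 6, plus 2-hour gap → hour 8); unit testing (finishes hour 1, plus 1-hour gap → hour 2). That puts its earliest start at hour 8; it finishes at 8 + 5 = hour 13.

Working backward from the deadline:
Nothing follows production deploy; the deadline of hour 24 is its only limit. It must start by 24 − 6 = hour 18.
Load testing has to be done before production deploy (must start by hour 18). That means finishing by hour 18, i.e. starting by 18 − 2 = hour 16.
Smoke testing must finish before load testing (must start by hour 16, minus 1-hour gap → hour 15). With a 5-hour duration, smoke testing must start by 15 − 5 = hour 10.
So smoke testing can start as early as hour 8 and as late as hour 10, giving 10 − 8 = 2 hours of slack.

2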